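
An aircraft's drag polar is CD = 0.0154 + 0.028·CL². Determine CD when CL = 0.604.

CD = 0.0154 + 0.028 × 0.604² = 0.0154 + 0.01021 = 0.0256

CD = 0.0256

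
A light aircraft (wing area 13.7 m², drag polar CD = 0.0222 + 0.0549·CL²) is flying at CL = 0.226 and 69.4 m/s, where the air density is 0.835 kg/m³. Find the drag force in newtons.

CD = 0.0222 + 0.0549 × 0.226² = 0.025
D = ½ρv²S·CD = ½ × 0.835 × 69.4² × 13.7 × 0.025 = 689 N

D = 689 N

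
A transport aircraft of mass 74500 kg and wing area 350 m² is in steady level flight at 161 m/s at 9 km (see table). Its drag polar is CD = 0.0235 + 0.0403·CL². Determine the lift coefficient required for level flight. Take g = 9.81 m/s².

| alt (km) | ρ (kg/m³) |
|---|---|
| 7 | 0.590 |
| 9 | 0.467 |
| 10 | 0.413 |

At 9 km, from the table: ρ = 0.467 kg/m³.
Level flight ⇒ L = W = m·g = 74500 × 9.81 = 7.3084×10^5 N.
Dynamic pressure q = 0.5 × 0.467 × 161² = 6053 Pa.
CL = 2W/(ρv²S) = 2×7.3084×10^5/(0.467×161²×350) = 0.345.

CL = 0.345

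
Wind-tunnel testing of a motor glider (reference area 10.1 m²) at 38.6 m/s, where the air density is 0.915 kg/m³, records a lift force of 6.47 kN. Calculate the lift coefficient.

From L = ½ρv²S·CL, rearranging gives CL = 2L/(ρv²S).
CL = 2 × 6470 / (0.915 × 38.6² × 10.1) = 0.94

CL = 0.94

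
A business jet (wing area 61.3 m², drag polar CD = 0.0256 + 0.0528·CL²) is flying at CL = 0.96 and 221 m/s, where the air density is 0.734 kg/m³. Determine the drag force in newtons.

D = 81600 N

CD = 0.0256 + 0.0528 × 0.96² = 0.07426
D = ½ρv²S·CD = ½ × 0.734 × 221² × 61.3 × 0.07426 = 81600 N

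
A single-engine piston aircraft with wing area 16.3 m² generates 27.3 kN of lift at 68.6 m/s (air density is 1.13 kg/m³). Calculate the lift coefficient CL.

CL = 0.63

From L = ½ρv²S·CL, rearranging gives CL = 2L/(ρv²S).
CL = 2 × 27300 / (1.13 × 68.6² × 16.3) = 0.63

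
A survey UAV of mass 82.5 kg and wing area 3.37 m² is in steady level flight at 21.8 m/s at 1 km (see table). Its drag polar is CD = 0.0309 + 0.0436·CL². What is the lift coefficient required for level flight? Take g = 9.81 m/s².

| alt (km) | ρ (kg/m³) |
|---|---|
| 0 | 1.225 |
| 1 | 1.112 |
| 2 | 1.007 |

At 1 km, from the table: ρ = 1.112 kg/m³.
Level flight ⇒ L = W = m·g = 82.5 × 9.81 = 809.33 N.
Dynamic pressure q = 0.5 × 1.112 × 21.8² = 264.2 Pa.
Required CL = L/(qS) = 809.33/(264.2·3.37) = 0.9089.

CL = 0.909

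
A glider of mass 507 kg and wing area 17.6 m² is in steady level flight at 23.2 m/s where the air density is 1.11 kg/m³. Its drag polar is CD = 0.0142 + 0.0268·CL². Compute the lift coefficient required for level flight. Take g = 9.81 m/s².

CL = 0.946

In steady level flight, lift balances weight: W = mg = 507 × 9.81 = 4973.7 N.
Dynamic pressure q = 0.5 × 1.11 × 23.2² = 298.7 Pa.
CL = W/(q·S) = 4973.7 / (298.7 × 17.6) = 0.946.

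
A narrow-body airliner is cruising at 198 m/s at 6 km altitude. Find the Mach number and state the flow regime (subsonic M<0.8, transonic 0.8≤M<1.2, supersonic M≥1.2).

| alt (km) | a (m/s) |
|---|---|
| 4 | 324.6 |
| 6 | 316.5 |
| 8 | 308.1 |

At 6 km, from the table: a = 316.5 m/s.
M = v/a = 198 / 316.5 = 0.626
M = 0.626 → subsonic.

M = 0.626 (subsonic)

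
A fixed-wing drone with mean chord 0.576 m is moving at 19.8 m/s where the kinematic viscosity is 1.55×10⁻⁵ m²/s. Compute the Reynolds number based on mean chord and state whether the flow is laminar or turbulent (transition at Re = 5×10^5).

Re = 7.36×10^5 (turbulent)

Re = v·c/ν = 19.8 × 0.576 / (1.55×10⁻⁵) = 7.36×10^5
Since 7.36×10^5 > 5×10^5, the flow is turbulent.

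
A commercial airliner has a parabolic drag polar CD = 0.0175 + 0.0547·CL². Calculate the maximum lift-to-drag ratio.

For CD = CD0 + K·CL², (L/D)max occurs at CL* = √(CD0/K) and equals 1/(2√(K·CD0)).
(L/D)max = 1/(2√(0.0547 × 0.0175)) = 1/(2 × 0.03094) = 16.2

(L/D)max = 16.2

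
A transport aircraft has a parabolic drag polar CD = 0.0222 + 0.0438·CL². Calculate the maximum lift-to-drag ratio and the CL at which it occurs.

For CD = CD0 + K·CL², (L/D)max occurs at CL* = √(CD0/K) and equals 1/(2√(K·CD0)).
(L/D)max = 1/(2√(0.0438 × 0.0222)) = 1/(2 × 0.03118) = 16
CL* = √(0.0222/0.0438) = 0.712

(L/D)max = 16, at CL = 0.712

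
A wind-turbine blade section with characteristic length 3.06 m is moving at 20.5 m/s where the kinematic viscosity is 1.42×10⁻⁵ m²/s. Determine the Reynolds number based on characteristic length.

Re = 4.42×10^6

Re = v·c/ν = 20.5 × 3.06 / (1.42×10⁻⁵) = 4.42×10^6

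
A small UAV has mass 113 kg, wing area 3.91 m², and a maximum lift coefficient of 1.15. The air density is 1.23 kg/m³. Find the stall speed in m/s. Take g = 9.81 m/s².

Stall occurs when L = W at CL,max. W = mg = 113 × 9.81 = 1109 N.
V_stall = √(2W/(ρ·S·CL,max)) = √(2 × 1109 / (1.23 × 3.91 × 1.15))
V_stall = √400.9 = 20 m/s

V_stall = 20 m/s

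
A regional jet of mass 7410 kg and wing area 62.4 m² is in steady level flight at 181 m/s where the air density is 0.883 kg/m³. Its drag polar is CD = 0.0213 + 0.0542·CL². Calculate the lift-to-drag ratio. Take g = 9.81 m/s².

Level flight ⇒ L = W = m·g = 7410 × 9.81 = 72692 N.
q = ½ρv² = ½ × 0.883 × 181² = 14460 Pa.
Required CL = L/(qS) = 72692/(14460·62.4) = 0.08054.
CD = 0.0213 + 0.0542 × 0.08054² = 0.02165.
L/D = CL/CD = 0.08054 / 0.02165 = 3.72

L/D = 3.72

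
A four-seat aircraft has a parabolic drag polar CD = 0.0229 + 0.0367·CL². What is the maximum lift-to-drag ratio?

For CD = CD0 + K·CL², (L/D)max occurs at CL* = √(CD0/K) and equals 1/(2√(K·CD0)).
(L/D)max = 1/(2√(0.0367 × 0.0229)) = 1/(2 × 0.02899) = 17.2

(L/D)max = 17.2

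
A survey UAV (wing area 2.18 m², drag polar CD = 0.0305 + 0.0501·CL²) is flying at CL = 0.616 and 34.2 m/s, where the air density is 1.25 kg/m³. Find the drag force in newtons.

CD = 0.0305 + 0.0501 × 0.616² = 0.04951
D = ½ρv²S·CD = ½ × 1.25 × 34.2² × 2.18 × 0.04951 = 78.9 N

D = 78.9 N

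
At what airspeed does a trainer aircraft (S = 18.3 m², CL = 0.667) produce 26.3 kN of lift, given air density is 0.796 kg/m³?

L = ½ρv²S·CL ⇒ v = √(2L/(ρ·S·CL))
v = √(2 × 26300 / (0.796 × 18.3 × 0.667)) = √5414 = 73.6 m/s

v = 73.6 m/s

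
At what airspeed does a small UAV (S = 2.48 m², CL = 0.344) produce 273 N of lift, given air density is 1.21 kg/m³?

L = ½ρv²S·CL ⇒ v = √(2L/(ρ·S·CL))
v = √(2 × 273 / (1.21 × 2.48 × 0.344)) = √528.9 = 23 m/s

v = 23 m/s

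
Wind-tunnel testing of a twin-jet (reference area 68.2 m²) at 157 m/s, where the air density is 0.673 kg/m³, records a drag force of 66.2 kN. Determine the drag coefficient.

From D = ½ρv²S·CD, rearranging gives CD = 2D/(ρv²S).
CD = 2 × 66200 / (0.673 × 157² × 68.2) = 0.117

CD = 0.117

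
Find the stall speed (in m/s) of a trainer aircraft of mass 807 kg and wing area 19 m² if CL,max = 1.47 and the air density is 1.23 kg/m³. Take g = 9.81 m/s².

Stall occurs when L = W at CL,max. W = mg = 807 × 9.81 = 7917 N.
V_stall = √(2W/(ρ·S·CL,max)) = √(2 × 7917 / (1.23 × 19 × 1.47))
V_stall = √460.9 = 21.5 m/s

V_stall = 21.5 m/s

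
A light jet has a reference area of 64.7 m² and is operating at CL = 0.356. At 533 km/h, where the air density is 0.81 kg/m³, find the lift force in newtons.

L = 2.04×10^5 N

Convert speed: v = 533 km/h ÷ 3.6 = 148.1 m/s.
L = ½ρv²S·CL = ½ × 0.81 × 148.1² × 64.7 × 0.356 = 2.04×10^5 N ≈ 204 kN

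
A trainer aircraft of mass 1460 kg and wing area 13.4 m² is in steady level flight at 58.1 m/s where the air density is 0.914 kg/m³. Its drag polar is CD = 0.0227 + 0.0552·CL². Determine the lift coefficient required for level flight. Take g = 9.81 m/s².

Weight W = mg = 1460 × 9.81 = 14323 N; in level flight L = W.
q = ½ρv² = ½ × 0.914 × 58.1² = 1543 Pa.
CL = W/(q·S) = 14323 / (1543 × 13.4) = 0.6929.

CL = 0.693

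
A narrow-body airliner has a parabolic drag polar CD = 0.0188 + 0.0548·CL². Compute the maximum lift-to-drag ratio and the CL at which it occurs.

For CD = CD0 + K·CL², (L/D)max occurs at CL* = √(CD0/K) and equals 1/(2√(K·CD0)).
(L/D)max = 1/(2√(0.0548 × 0.0188)) = 1/(2 × 0.0321) = 15.6
CL* = √(0.0188/0.0548) = 0.586

(L/D)max = 15.6, at CL = 0.586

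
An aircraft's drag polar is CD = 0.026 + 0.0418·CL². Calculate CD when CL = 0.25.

CD = 0.0286

CD = 0.026 + 0.0418 × 0.25² = 0.026 + 0.002612 = 0.0286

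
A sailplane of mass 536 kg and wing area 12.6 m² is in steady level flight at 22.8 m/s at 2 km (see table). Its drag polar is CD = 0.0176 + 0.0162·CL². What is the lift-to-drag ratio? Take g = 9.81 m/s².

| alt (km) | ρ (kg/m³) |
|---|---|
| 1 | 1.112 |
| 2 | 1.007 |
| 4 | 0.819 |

L/D = 27.1

At 2 km, from the table: ρ = 1.007 kg/m³.
Weight W = mg = 536 × 9.81 = 5258.2 N; in level flight L = W.
Dynamic pressure q = 0.5 × 1.007 × 22.8² = 261.7 Pa.
CL = W/(q·S) = 5258.2 / (261.7 × 12.6) = 1.594.
CD = 0.0176 + 0.0162 × 1.594² = 0.05878.
L/D = CL/CD = 1.594 / 0.05878 = 27.1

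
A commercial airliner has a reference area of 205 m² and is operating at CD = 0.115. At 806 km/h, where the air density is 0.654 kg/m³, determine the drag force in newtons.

Convert speed: v = 806 km/h ÷ 3.6 = 223.9 m/s.
Dynamic pressure q = ½ρv² = ½ × 0.654 × 223.9² = 16390 Pa.
D = q·S·CD = 16390 × 205 × 0.115 = 3.86×10^5 N ≈ 386 kN

D = 3.86×10^5 N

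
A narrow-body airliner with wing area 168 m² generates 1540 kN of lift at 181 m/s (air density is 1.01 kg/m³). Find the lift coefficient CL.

From L = ½ρv²S·CL, rearranging gives CL = 2L/(ρv²S).
CL = 2 × 1.54×10^6 / (1.01 × 181² × 168) = 0.554

CL = 0.554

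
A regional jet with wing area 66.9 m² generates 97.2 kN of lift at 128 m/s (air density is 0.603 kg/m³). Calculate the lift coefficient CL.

From L = ½ρv²S·CL, rearranging gives CL = 2L/(ρv²S).
CL = 2 × 97200 / (0.603 × 128² × 66.9) = 0.294

CL = 0.294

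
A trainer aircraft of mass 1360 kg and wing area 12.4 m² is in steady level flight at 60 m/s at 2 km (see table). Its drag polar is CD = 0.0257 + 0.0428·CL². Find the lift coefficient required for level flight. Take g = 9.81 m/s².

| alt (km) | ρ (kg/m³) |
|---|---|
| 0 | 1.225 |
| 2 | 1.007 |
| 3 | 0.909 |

At 2 km, from the table: ρ = 1.007 kg/m³.
Weight W = mg = 1360 × 9.81 = 13342 N; in level flight L = W.
q = ½ρv² = ½ × 1.007 × 60² = 1813 Pa.
CL = 2W/(ρv²S) = 2×13342/(1.007×60²×12.4) = 0.5936.

CL = 0.594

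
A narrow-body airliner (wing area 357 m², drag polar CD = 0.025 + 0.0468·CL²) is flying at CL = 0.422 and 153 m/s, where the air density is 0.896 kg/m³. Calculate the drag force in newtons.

CD = 0.025 + 0.0468 × 0.422² = 0.03333
D = ½ρv²S·CD = ½ × 0.896 × 153² × 357 × 0.03333 = 1.25×10^5 N

D = 1.25×10^5 N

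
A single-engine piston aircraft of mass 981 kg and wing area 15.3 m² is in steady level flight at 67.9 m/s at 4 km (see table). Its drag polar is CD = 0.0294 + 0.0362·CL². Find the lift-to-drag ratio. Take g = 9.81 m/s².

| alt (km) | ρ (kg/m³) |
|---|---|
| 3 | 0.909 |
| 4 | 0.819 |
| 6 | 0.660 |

At 4 km, from the table: ρ = 0.819 kg/m³.
In steady level flight, lift balances weight: W = mg = 981 × 9.81 = 9623.6 N.
q = ½ρv² = ½ × 0.819 × 67.9² = 1888 Pa.
CL = W/(q·S) = 9623.6 / (1888 × 15.3) = 0.3332.
CD = 0.0294 + 0.0362 × 0.3332² = 0.03342.
L/D = CL/CD = 0.3332 / 0.03342 = 9.97

L/D = 9.97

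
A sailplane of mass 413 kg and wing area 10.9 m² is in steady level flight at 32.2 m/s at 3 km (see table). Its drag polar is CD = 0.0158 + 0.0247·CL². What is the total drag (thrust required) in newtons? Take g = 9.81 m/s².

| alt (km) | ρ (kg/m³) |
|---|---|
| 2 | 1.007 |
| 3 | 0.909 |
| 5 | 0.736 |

At 3 km, from the table: ρ = 0.909 kg/m³.
Weight W = mg = 413 × 9.81 = 4051.5 N; in level flight L = W.
q = ½ρv² = ½ × 0.909 × 32.2² = 471.2 Pa.
CL = W/(q·S) = 4051.5 / (471.2 × 10.9) = 0.7888.
CD = 0.0158 + 0.0247 × 0.7888² = 0.03117.
D = q·S·CD = 471.2 × 10.9 × 0.03117 = 160.1 N

D = 160 N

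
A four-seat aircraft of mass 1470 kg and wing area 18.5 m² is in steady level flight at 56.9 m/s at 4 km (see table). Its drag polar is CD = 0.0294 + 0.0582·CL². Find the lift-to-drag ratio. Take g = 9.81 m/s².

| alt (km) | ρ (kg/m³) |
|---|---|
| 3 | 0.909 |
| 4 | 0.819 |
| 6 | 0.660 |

L/D = 11.9

At 4 km, from the table: ρ = 0.819 kg/m³.
In steady level flight, lift balances weight: W = mg = 1470 × 9.81 = 14421 N.
Dynamic pressure q = 0.5 × 0.819 × 56.9² = 1326 Pa.
CL = W/(q·S) = 14421 / (1326 × 18.5) = 0.5879.
CD = 0.0294 + 0.0582 × 0.5879² = 0.04952.
L/D = CL/CD = 0.5879 / 0.04952 = 11.9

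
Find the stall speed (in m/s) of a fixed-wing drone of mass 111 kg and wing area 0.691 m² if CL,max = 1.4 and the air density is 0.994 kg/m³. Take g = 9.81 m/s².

V_stall = 47.6 m/s

Weight W = mg = 111 × 9.81 = 1089 N.
V_stall = √(2W/(ρ·S·CL,max)) = √(2 × 1089 / (0.994 × 0.691 × 1.4))
V_stall = √2265 = 47.6 m/s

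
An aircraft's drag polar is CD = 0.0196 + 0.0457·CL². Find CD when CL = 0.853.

CD = 0.0529

CD = 0.0196 + 0.0457 × 0.853² = 0.0196 + 0.03325 = 0.0529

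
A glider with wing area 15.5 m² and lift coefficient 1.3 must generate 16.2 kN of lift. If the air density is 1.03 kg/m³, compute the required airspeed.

L = ½ρv²S·CL ⇒ v = √(2L/(ρ·S·CL))
v = √(2 × 16200 / (1.03 × 15.5 × 1.3)) = √1561 = 39.5 m/s

v = 39.5 m/s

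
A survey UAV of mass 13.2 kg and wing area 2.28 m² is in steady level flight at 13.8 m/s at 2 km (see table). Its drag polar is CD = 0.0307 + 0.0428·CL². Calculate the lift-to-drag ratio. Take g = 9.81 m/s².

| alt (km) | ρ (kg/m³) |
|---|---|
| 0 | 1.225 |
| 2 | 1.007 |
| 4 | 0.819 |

L/D = 13

At 2 km, from the table: ρ = 1.007 kg/m³.
Weight W = mg = 13.2 × 9.81 = 129.49 N; in level flight L = W.
q = ½ρv² = ½ × 1.007 × 13.8² = 95.89 Pa.
Required CL = L/(qS) = 129.49/(95.89·2.28) = 0.5923.
CD = 0.0307 + 0.0428 × 0.5923² = 0.04572.
L/D = CL/CD = 0.5923 / 0.04572 = 13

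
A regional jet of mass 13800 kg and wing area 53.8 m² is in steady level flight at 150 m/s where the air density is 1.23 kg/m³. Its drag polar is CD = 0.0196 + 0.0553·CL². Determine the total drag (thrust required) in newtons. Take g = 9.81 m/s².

D = 16000 N

Weight W = mg = 13800 × 9.81 = 1.3538×10^5 N; in level flight L = W.
q = ½ρv² = ½ × 1.23 × 150² = 13840 Pa.
CL = W/(q·S) = 1.3538×10^5 / (13840 × 53.8) = 0.1818.
CD = 0.0196 + 0.0553 × 0.1818² = 0.02143.
D = q·S·CD = 13840 × 53.8 × 0.02143 = 15950 N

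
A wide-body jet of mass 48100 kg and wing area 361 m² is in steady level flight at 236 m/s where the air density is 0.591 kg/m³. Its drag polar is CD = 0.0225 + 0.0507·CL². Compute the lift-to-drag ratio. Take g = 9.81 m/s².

L/D = 3.48

In steady level flight, lift balances weight: W = mg = 48100 × 9.81 = 4.7186×10^5 N.
Dynamic pressure q = 0.5 × 0.591 × 236² = 16460 Pa.
Required CL = L/(qS) = 4.7186×10^5/(16460·361) = 0.07942.
CD = 0.0225 + 0.0507 × 0.07942² = 0.02282.
L/D = CL/CD = 0.07942 / 0.02282 = 3.48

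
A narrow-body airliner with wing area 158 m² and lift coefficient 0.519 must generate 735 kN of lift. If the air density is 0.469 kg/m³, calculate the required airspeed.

v = 196 m/s

L = ½ρv²S·CL ⇒ v = √(2L/(ρ·S·CL))
v = √(2 × 7.35×10^5 / (0.469 × 158 × 0.519)) = √38220 = 196 m/s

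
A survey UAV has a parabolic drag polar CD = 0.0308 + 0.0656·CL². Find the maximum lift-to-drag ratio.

(L/D)max = 11.1

For CD = CD0 + K·CL², (L/D)max occurs at CL* = √(CD0/K) and equals 1/(2√(K·CD0)).
(L/D)max = 1/(2√(0.0656 × 0.0308)) = 1/(2 × 0.04495) = 11.1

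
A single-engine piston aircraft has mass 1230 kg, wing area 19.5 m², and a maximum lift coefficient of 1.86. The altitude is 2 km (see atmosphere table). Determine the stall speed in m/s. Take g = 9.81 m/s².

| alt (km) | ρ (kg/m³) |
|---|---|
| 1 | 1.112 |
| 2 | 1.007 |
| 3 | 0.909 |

At 2 km, from the table: ρ = 1.007 kg/m³.
At stall, lift equals weight: L = W = m·g = 1230 × 9.81 = 12070 N.
V_stall = √(2W/(ρ·S·CL,max)) = √(2 × 12070 / (1.007 × 19.5 × 1.86))
V_stall = √660.7 = 25.7 m/s

V_stall = 25.7 m/s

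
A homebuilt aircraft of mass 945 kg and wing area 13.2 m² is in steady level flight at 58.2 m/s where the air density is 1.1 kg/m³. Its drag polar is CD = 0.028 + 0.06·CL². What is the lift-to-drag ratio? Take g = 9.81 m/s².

In steady level flight, lift balances weight: W = mg = 945 × 9.81 = 9270.5 N.
Dynamic pressure q = 0.5 × 1.1 × 58.2² = 1863 Pa.
CL = 2W/(ρv²S) = 2×9270.5/(1.1×58.2²×13.2) = 0.377.
CD = 0.028 + 0.06 × 0.377² = 0.03653.
L/D = CL/CD = 0.377 / 0.03653 = 10.3

L/D = 10.3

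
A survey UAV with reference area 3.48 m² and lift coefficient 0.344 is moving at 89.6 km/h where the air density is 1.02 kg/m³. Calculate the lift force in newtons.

L = 378 N

Convert speed: v = 89.6 km/h ÷ 3.6 = 24.89 m/s.
Dynamic pressure q = ½ρv² = ½ × 1.02 × 24.89² = 315.9 Pa.
L = q·S·CL = 315.9 × 3.48 × 0.344 = 378 N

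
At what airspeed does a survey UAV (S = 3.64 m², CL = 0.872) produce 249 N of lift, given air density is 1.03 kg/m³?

L = ½ρv²S·CL ⇒ v = √(2L/(ρ·S·CL))
v = √(2 × 249 / (1.03 × 3.64 × 0.872)) = √152.3 = 12.3 m/s

v = 12.3 m/s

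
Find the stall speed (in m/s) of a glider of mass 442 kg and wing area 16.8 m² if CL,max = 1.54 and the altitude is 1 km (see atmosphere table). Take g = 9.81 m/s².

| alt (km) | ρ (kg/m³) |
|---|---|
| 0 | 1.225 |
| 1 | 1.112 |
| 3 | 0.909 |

At 1 km, from the table: ρ = 1.112 kg/m³.
At stall, lift equals weight: L = W = m·g = 442 × 9.81 = 4336 N.
From L = ½ρV²S·CL,max = W: V_stall = √(2W/(ρSCL,max)) = √(2·4336/(1.112·16.8·1.54))
V_stall = √301.4 = 17.4 m/s

V_stall = 17.4 m/s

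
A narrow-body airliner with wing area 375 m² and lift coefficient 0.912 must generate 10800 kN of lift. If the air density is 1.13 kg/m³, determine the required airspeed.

L = ½ρv²S·CL ⇒ v = √(2L/(ρ·S·CL))
v = √(2 × 1.08×10^7 / (1.13 × 375 × 0.912)) = √55890 = 236 m/s

v = 236 m/s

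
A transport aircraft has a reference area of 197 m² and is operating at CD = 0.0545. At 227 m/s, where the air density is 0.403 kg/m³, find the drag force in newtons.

D = 1.11×10^5 N

D = ½ρv²S·CD = ½ × 0.403 × 227² × 197 × 0.0545 = 1.11×10^5 N ≈ 111 kN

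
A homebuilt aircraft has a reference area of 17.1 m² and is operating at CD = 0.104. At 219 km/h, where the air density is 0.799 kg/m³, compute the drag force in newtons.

D = 2630 N

Convert speed: v = 219 km/h ÷ 3.6 = 60.83 m/s.
Dynamic pressure q = ½ρv² = ½ × 0.799 × 60.83² = 1478 Pa.
D = q·S·CD = 1478 × 17.1 × 0.104 = 2630 N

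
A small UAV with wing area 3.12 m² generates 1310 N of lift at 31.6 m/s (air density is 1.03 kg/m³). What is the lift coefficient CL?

From L = ½ρv²S·CL, rearranging gives CL = 2L/(ρv²S).
CL = 2 × 1310 / (1.03 × 31.6² × 3.12) = 0.816

CL = 0.816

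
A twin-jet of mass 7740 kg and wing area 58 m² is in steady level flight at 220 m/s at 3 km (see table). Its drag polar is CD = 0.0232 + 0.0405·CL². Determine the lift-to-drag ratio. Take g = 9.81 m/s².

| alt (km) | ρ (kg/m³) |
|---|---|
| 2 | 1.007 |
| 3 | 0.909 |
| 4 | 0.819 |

L/D = 2.55

At 3 km, from the table: ρ = 0.909 kg/m³.
Level flight ⇒ L = W = m·g = 7740 × 9.81 = 75929 N.
q = ½ρv² = ½ × 0.909 × 220² = 22000 Pa.
CL = 2W/(ρv²S) = 2×75929/(0.909×220²×58) = 0.05951.
CD = 0.0232 + 0.0405 × 0.05951² = 0.02334.
L/D = CL/CD = 0.05951 / 0.02334 = 2.55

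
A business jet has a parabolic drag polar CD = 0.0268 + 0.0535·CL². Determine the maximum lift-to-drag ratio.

For CD = CD0 + K·CL², (L/D)max occurs at CL* = √(CD0/K) and equals 1/(2√(K·CD0)).
(L/D)max = 1/(2√(0.0535 × 0.0268)) = 1/(2 × 0.03787) = 13.2

(L/D)max = 13.2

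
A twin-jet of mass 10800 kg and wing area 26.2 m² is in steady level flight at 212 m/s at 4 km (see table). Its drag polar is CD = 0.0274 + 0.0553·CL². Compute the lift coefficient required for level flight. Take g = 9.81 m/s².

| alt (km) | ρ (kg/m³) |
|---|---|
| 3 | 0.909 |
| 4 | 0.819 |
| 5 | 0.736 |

CL = 0.22

At 4 km, from the table: ρ = 0.819 kg/m³.
In steady level flight, lift balances weight: W = mg = 10800 × 9.81 = 1.0595×10^5 N.
q = ½ρv² = ½ × 0.819 × 212² = 18400 Pa.
Required CL = L/(qS) = 1.0595×10^5/(18400·26.2) = 0.2197.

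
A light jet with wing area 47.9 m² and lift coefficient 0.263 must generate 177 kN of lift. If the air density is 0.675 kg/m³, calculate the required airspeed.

L = ½ρv²S·CL ⇒ v = √(2L/(ρ·S·CL))
v = √(2 × 1.77×10^5 / (0.675 × 47.9 × 0.263)) = √41630 = 204 m/s

v = 204 m/s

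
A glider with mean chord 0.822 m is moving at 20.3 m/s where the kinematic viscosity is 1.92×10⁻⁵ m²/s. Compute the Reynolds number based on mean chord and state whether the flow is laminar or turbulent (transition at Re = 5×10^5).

Re = v·c/ν = 20.3 × 0.822 / (1.92×10⁻⁵) = 8.69×10^5
Since 8.69×10^5 > 5×10^5, the flow is turbulent.

Re = 8.69×10^5 (turbulent)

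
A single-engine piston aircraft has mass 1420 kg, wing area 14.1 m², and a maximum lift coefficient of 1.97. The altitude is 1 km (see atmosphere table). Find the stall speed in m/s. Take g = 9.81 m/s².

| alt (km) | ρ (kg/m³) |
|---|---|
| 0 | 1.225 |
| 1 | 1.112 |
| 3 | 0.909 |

V_stall = 30 m/s

At 1 km, from the table: ρ = 1.112 kg/m³.
Weight W = mg = 1420 × 9.81 = 13930 N.
V_stall = √(2W/(ρ·S·CL,max)) = √(2 × 13930 / (1.112 × 14.1 × 1.97))
V_stall = √902 = 30 m/s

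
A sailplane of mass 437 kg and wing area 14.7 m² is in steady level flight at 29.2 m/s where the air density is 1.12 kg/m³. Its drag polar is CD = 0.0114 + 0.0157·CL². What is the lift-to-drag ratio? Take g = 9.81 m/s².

In steady level flight, lift balances weight: W = mg = 437 × 9.81 = 4287 N.
q = ½ρv² = ½ × 1.12 × 29.2² = 477.5 Pa.
CL = W/(q·S) = 4287 / (477.5 × 14.7) = 0.6108.
CD = 0.0114 + 0.0157 × 0.6108² = 0.01726.
L/D = CL/CD = 0.6108 / 0.01726 = 35.4

L/D = 35.4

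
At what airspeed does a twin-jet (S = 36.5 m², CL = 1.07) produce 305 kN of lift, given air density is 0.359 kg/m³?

L = ½ρv²S·CL ⇒ v = √(2L/(ρ·S·CL))
v = √(2 × 3.05×10^5 / (0.359 × 36.5 × 1.07)) = √43510 = 209 m/s

v = 209 m/s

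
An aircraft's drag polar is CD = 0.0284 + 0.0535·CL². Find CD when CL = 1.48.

CD = 0.0284 + 0.0535 × 1.48² = 0.0284 + 0.1172 = 0.146

CD = 0.146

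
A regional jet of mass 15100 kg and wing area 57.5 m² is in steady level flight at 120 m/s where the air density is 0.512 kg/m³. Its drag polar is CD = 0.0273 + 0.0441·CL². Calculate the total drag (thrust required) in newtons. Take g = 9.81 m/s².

In steady level flight, lift balances weight: W = mg = 15100 × 9.81 = 1.4813×10^5 N.
q = ½ρv² = ½ × 0.512 × 120² = 3686 Pa.
CL = 2W/(ρv²S) = 2×1.4813×10^5/(0.512×120²×57.5) = 0.6988.
CD = 0.0273 + 0.0441 × 0.6988² = 0.04884.
D = q·S·CD = 3686 × 57.5 × 0.04884 = 10350 N

D = 10400 N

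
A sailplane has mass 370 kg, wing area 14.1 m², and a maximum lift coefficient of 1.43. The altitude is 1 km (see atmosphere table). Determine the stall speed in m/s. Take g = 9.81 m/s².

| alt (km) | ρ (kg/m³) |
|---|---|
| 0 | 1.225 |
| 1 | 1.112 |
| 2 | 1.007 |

At 1 km, from the table: ρ = 1.112 kg/m³.
Weight W = mg = 370 × 9.81 = 3630 N.
V_stall = √(2W/(ρ·S·CL,max)) = √(2 × 3630 / (1.112 × 14.1 × 1.43))
V_stall = √323.8 = 18 m/s

V_stall = 18 m/s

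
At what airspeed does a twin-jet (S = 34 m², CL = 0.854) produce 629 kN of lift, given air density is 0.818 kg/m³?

v = 230 m/s

L = ½ρv²S·CL ⇒ v = √(2L/(ρ·S·CL))
v = √(2 × 6.29×10^5 / (0.818 × 34 × 0.854)) = √52970 = 230 m/s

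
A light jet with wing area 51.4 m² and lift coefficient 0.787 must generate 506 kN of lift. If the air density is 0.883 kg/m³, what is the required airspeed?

L = ½ρv²S·CL ⇒ v = √(2L/(ρ·S·CL))
v = √(2 × 5.06×10^5 / (0.883 × 51.4 × 0.787)) = √28330 = 168 m/s

v = 168 m/s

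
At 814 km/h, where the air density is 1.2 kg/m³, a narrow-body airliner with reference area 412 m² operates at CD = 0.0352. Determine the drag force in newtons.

D = 4.45×10^5 N

Convert speed: v = 814 km/h ÷ 3.6 = 226.1 m/s.
Dynamic pressure q = ½ρv² = ½ × 1.2 × 226.1² = 30680 Pa.
D = q·S·CD = 30680 × 412 × 0.0352 = 4.45×10^5 N ≈ 445 kN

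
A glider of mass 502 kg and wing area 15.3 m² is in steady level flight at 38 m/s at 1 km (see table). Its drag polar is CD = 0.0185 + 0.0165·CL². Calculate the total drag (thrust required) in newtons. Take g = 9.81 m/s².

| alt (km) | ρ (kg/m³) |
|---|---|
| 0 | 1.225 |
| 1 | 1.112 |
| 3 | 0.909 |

D = 260 N

At 1 km, from the table: ρ = 1.112 kg/m³.
Weight W = mg = 502 × 9.81 = 4924.6 N; in level flight L = W.
q = ½ρv² = ½ × 1.112 × 38² = 802.9 Pa.
Required CL = L/(qS) = 4924.6/(802.9·15.3) = 0.4009.
CD = 0.0185 + 0.0165 × 0.4009² = 0.02115.
D = q·S·CD = 802.9 × 15.3 × 0.02115 = 259.8 N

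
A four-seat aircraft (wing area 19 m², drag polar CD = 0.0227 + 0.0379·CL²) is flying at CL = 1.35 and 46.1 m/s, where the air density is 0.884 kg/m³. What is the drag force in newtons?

CD = 0.0227 + 0.0379 × 1.35² = 0.09177
D = ½ρv²S·CD = ½ × 0.884 × 46.1² × 19 × 0.09177 = 1640 N

D = 1640 N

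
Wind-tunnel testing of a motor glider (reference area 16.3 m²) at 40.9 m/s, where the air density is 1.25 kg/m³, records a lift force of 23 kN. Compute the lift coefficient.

CL = 1.35

From L = ½ρv²S·CL, rearranging gives CL = 2L/(ρv²S).
CL = 2 × 23000 / (1.25 × 40.9² × 16.3) = 1.35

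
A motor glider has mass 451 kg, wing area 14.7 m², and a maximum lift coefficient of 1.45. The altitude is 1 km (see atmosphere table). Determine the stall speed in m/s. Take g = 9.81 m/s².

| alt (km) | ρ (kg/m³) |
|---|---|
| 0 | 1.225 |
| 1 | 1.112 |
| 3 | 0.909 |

At 1 km, from the table: ρ = 1.112 kg/m³.
Stall occurs when L = W at CL,max. W = mg = 451 × 9.81 = 4424 N.
V_stall = √(2W/(ρ·S·CL,max)) = √(2 × 4424 / (1.112 × 14.7 × 1.45))
V_stall = √373.3 = 19.3 m/s

V_stall = 19.3 m/s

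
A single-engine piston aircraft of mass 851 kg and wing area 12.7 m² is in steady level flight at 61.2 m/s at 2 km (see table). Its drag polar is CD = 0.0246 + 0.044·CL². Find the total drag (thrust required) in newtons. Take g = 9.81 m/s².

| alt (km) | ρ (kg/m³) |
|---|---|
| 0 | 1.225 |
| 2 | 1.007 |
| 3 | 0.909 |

D = 717 N

At 2 km, from the table: ρ = 1.007 kg/m³.
Level flight ⇒ L = W = m·g = 851 × 9.81 = 8348.3 N.
Dynamic pressure q = 0.5 × 1.007 × 61.2² = 1886 Pa.
Required CL = L/(qS) = 8348.3/(1886·12.7) = 0.3486.
CD = 0.0246 + 0.044 × 0.3486² = 0.02995.
D = q·S·CD = 1886 × 12.7 × 0.02995 = 717.2 N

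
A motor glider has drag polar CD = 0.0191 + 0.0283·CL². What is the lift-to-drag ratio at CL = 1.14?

L/D = 20.4

CD = 0.0191 + 0.0283 × 1.14² = 0.05588
L/D = CL/CD = 1.14 / 0.05588 = 20.4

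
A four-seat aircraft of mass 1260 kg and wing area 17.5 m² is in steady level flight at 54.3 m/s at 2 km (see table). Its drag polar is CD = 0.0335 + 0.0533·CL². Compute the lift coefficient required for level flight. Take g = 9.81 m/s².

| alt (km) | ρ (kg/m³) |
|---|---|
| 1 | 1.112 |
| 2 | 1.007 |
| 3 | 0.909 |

At 2 km, from the table: ρ = 1.007 kg/m³.
Level flight ⇒ L = W = m·g = 1260 × 9.81 = 12361 N.
q = ½ρv² = ½ × 1.007 × 54.3² = 1485 Pa.
CL = 2W/(ρv²S) = 2×12361/(1.007×54.3²×17.5) = 0.4758.

CL = 0.476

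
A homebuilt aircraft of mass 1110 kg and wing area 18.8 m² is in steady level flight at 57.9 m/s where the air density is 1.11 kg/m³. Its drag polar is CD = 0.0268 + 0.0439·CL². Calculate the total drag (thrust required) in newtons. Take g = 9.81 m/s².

Level flight ⇒ L = W = m·g = 1110 × 9.81 = 10889 N.
Dynamic pressure q = 0.5 × 1.11 × 57.9² = 1861 Pa.
Required CL = L/(qS) = 10889/(1861·18.8) = 0.3113.
CD = 0.0268 + 0.0439 × 0.3113² = 0.03105.
D = q·S·CD = 1861 × 18.8 × 0.03105 = 1086 N

D = 1090 N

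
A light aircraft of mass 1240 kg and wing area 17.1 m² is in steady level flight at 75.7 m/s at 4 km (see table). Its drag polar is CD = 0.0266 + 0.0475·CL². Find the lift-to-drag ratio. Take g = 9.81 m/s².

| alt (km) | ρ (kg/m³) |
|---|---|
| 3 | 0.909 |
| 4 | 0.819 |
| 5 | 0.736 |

At 4 km, from the table: ρ = 0.819 kg/m³.
Level flight ⇒ L = W = m·g = 1240 × 9.81 = 12164 N.
q = ½ρv² = ½ × 0.819 × 75.7² = 2347 Pa.
CL = W/(q·S) = 12164 / (2347 × 17.1) = 0.3031.
CD = 0.0266 + 0.0475 × 0.3031² = 0.03097.
L/D = CL/CD = 0.3031 / 0.03097 = 9.79

L/D = 9.79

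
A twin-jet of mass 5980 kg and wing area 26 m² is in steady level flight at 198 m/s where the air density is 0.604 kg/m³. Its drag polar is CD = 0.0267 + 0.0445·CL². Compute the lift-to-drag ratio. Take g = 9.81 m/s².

L/D = 6.73

Level flight ⇒ L = W = m·g = 5980 × 9.81 = 58664 N.
q = ½ρv² = ½ × 0.604 × 198² = 11840 Pa.
CL = W/(q·S) = 58664 / (11840 × 26) = 0.1906.
CD = 0.0267 + 0.0445 × 0.1906² = 0.02832.
L/D = CL/CD = 0.1906 / 0.02832 = 6.73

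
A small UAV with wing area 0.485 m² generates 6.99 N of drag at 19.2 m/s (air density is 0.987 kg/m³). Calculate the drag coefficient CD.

From D = ½ρv²S·CD, rearranging gives CD = 2D/(ρv²S).
CD = 2 × 6.99 / (0.987 × 19.2² × 0.485) = 0.0792

CD = 0.0792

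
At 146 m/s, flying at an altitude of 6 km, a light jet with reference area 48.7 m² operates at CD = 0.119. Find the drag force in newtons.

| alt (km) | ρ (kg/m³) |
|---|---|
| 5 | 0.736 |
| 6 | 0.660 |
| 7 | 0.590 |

At 6 km, from the table: ρ = 0.660 kg/m³.
D = ½ρv²S·CD = ½ × 0.66 × 146² × 48.7 × 0.119 = 40800 N ≈ 40.8 kN

D = 40800 N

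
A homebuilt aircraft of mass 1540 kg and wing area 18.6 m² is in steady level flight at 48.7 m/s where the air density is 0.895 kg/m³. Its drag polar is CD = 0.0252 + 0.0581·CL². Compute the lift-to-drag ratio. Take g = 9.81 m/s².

Weight W = mg = 1540 × 9.81 = 15107 N; in level flight L = W.
q = ½ρv² = ½ × 0.895 × 48.7² = 1061 Pa.
CL = W/(q·S) = 15107 / (1061 × 18.6) = 0.7653.
CD = 0.0252 + 0.0581 × 0.7653² = 0.05923.
L/D = CL/CD = 0.7653 / 0.05923 = 12.9

L/D = 12.9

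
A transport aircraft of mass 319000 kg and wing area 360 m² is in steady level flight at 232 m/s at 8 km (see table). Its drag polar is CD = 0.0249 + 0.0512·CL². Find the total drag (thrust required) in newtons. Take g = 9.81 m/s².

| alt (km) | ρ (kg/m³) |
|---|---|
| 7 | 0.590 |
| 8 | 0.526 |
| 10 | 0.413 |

D = 2.25×10^5 N

At 8 km, from the table: ρ = 0.526 kg/m³.
In steady level flight, lift balances weight: W = mg = 319000 × 9.81 = 3.1294×10^6 N.
q = ½ρv² = ½ × 0.526 × 232² = 14160 Pa.
Required CL = L/(qS) = 3.1294×10^6/(14160·360) = 0.6141.
CD = 0.0249 + 0.0512 × 0.6141² = 0.04421.
D = q·S·CD = 14160 × 360 × 0.04421 = 2.253×10^5 N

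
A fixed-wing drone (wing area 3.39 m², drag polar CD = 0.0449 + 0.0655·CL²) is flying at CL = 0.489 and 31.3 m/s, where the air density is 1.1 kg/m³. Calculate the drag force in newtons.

CD = 0.0449 + 0.0655 × 0.489² = 0.06056
D = ½ρv²S·CD = ½ × 1.1 × 31.3² × 3.39 × 0.06056 = 111 N

D = 111 N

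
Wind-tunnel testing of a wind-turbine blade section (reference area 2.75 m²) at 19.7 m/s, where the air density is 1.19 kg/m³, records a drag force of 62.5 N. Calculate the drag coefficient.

From D = ½ρv²S·CD, rearranging gives CD = 2D/(ρv²S).
CD = 2 × 62.5 / (1.19 × 19.7² × 2.75) = 0.0984

CD = 0.0984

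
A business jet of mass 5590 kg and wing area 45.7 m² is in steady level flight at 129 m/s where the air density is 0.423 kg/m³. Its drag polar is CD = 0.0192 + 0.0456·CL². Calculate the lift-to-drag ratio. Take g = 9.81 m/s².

In steady level flight, lift balances weight: W = mg = 5590 × 9.81 = 54838 N.
q = ½ρv² = ½ × 0.423 × 129² = 3520 Pa.
CL = W/(q·S) = 54838 / (3520 × 45.7) = 0.3409.
CD = 0.0192 + 0.0456 × 0.3409² = 0.0245.
L/D = CL/CD = 0.3409 / 0.0245 = 13.9

L/D = 13.9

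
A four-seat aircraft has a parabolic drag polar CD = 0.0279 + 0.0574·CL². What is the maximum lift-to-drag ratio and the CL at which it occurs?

For CD = CD0 + K·CL², (L/D)max occurs at CL* = √(CD0/K) and equals 1/(2√(K·CD0)).
(L/D)max = 1/(2√(0.0574 × 0.0279)) = 1/(2 × 0.04002) = 12.5
CL* = √(0.0279/0.0574) = 0.697

(L/D)max = 12.5, at CL = 0.697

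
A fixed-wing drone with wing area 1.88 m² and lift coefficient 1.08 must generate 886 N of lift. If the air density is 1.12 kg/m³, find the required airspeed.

L = ½ρv²S·CL ⇒ v = √(2L/(ρ·S·CL))
v = √(2 × 886 / (1.12 × 1.88 × 1.08)) = √779.2 = 27.9 m/s

v = 27.9 m/s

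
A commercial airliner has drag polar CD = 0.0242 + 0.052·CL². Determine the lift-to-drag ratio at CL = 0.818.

CD = 0.0242 + 0.052 × 0.818² = 0.05899
L/D = CL/CD = 0.818 / 0.05899 = 13.9

L/D = 13.9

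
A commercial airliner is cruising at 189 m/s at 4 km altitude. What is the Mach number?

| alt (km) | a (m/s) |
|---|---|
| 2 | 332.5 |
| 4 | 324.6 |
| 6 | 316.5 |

At 4 km, from the table: a = 324.6 m/s.
M = v/a = 189 / 324.6 = 0.582

M = 0.582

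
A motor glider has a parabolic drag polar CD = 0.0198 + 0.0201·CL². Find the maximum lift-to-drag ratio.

For CD = CD0 + K·CL², (L/D)max occurs at CL* = √(CD0/K) and equals 1/(2√(K·CD0)).
(L/D)max = 1/(2√(0.0201 × 0.0198)) = 1/(2 × 0.01995) = 25.1

(L/D)max = 25.1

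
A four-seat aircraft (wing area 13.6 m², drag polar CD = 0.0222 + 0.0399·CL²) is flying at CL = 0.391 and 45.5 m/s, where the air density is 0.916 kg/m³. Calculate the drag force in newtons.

CD = 0.0222 + 0.0399 × 0.391² = 0.0283
D = ½ρv²S·CD = ½ × 0.916 × 45.5² × 13.6 × 0.0283 = 365 N

D = 365 N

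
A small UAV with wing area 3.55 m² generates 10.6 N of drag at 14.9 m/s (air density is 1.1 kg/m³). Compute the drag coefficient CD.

CD = 0.0245

From D = ½ρv²S·CD, rearranging gives CD = 2D/(ρv²S).
CD = 2 × 10.6 / (1.1 × 14.9² × 3.55) = 0.0245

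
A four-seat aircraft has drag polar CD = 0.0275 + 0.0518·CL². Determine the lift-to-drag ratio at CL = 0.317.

L/D = 9.69

CD = 0.0275 + 0.0518 × 0.317² = 0.03271
L/D = CL/CD = 0.317 / 0.03271 = 9.69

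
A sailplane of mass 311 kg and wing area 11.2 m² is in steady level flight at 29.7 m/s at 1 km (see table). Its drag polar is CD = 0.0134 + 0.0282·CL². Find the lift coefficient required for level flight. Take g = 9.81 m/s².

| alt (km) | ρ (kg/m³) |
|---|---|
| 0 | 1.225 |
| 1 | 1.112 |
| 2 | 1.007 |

CL = 0.555

At 1 km, from the table: ρ = 1.112 kg/m³.
Weight W = mg = 311 × 9.81 = 3050.9 N; in level flight L = W.
q = ½ρv² = ½ × 1.112 × 29.7² = 490.4 Pa.
CL = 2W/(ρv²S) = 2×3050.9/(1.112×29.7²×11.2) = 0.5554.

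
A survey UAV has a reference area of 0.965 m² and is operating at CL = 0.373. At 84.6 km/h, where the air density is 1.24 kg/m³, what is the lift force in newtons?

L = 123 N

Convert speed: v = 84.6 km/h ÷ 3.6 = 23.5 m/s.
Dynamic pressure q = ½ρv² = ½ × 1.24 × 23.5² = 342.4 Pa.
L = q·S·CL = 342.4 × 0.965 × 0.373 = 123 N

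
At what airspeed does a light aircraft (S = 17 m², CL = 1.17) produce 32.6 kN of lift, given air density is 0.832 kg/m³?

v = 62.8 m/s

L = ½ρv²S·CL ⇒ v = √(2L/(ρ·S·CL))
v = √(2 × 32600 / (0.832 × 17 × 1.17)) = √3940 = 62.8 m/s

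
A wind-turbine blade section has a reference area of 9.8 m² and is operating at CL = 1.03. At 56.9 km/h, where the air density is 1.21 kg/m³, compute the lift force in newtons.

Convert speed: v = 56.9 km/h ÷ 3.6 = 15.81 m/s.
Dynamic pressure q = ½ρv² = ½ × 1.21 × 15.81² = 151.1 Pa.
L = q·S·CL = 151.1 × 9.8 × 1.03 = 1530 N

L = 1530 N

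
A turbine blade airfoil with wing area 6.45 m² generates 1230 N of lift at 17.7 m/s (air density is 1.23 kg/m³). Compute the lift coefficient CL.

CL = 0.99

From L = ½ρv²S·CL, rearranging gives CL = 2L/(ρv²S).
CL = 2 × 1230 / (1.23 × 17.7² × 6.45) = 0.99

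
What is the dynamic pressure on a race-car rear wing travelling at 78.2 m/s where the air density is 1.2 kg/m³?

q = ½ρv² = ½ × 1.2 × 78.2² = 3670 Pa

q = 3670 Pa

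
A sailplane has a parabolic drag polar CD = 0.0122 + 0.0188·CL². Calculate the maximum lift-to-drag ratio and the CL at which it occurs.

For CD = CD0 + K·CL², (L/D)max occurs at CL* = √(CD0/K) and equals 1/(2√(K·CD0)).
(L/D)max = 1/(2√(0.0188 × 0.0122)) = 1/(2 × 0.01514) = 33
CL* = √(0.0122/0.0188) = 0.806

(L/D)max = 33, at CL = 0.806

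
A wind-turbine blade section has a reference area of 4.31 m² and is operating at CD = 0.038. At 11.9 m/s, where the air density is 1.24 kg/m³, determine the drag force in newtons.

D = 14.4 N

Dynamic pressure q = ½ρv² = ½ × 1.24 × 11.9² = 87.8 Pa.
D = q·S·CD = 87.8 × 4.31 × 0.038 = 14.4 N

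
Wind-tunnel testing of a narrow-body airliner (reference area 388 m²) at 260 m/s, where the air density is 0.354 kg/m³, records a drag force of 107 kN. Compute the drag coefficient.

From D = ½ρv²S·CD, rearranging gives CD = 2D/(ρv²S).
CD = 2 × 1.07×10^5 / (0.354 × 260² × 388) = 0.023

CD = 0.023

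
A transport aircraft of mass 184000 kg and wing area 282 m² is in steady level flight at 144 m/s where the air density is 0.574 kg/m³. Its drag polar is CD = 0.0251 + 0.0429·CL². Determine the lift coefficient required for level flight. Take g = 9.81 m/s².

CL = 1.08

Weight W = mg = 184000 × 9.81 = 1.805×10^6 N; in level flight L = W.
q = ½ρv² = ½ × 0.574 × 144² = 5951 Pa.
CL = W/(q·S) = 1.805×10^6 / (5951 × 282) = 1.076.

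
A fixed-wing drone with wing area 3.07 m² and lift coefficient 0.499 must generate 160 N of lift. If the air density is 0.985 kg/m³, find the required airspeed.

L = ½ρv²S·CL ⇒ v = √(2L/(ρ·S·CL))
v = √(2 × 160 / (0.985 × 3.07 × 0.499)) = √212.1 = 14.6 m/s

v = 14.6 m/s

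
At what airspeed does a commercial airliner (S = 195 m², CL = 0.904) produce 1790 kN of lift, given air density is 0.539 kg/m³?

L = ½ρv²S·CL ⇒ v = √(2L/(ρ·S·CL))
v = √(2 × 1.79×10^6 / (0.539 × 195 × 0.904)) = √37680 = 194 m/s

v = 194 m/s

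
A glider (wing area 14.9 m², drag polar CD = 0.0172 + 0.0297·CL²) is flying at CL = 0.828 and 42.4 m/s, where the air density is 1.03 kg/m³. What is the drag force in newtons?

CD = 0.0172 + 0.0297 × 0.828² = 0.03756
D = ½ρv²S·CD = ½ × 1.03 × 42.4² × 14.9 × 0.03756 = 518 N

D = 518 N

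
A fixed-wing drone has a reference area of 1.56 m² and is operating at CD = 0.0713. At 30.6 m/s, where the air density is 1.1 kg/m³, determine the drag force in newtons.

D = ½ρv²S·CD = ½ × 1.1 × 30.6² × 1.56 × 0.0713 = 57.3 N

D = 57.3 N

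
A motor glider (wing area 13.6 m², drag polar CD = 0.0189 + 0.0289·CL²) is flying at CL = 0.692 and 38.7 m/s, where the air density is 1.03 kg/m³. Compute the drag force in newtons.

D = 343 N

CD = 0.0189 + 0.0289 × 0.692² = 0.03274
D = ½ρv²S·CD = ½ × 1.03 × 38.7² × 13.6 × 0.03274 = 343 N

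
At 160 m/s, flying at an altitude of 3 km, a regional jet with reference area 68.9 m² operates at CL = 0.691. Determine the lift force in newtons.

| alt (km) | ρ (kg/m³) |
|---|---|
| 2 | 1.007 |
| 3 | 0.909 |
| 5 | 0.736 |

L = 5.54×10^5 N

At 3 km, from the table: ρ = 0.909 kg/m³.
L = ½ρv²S·CL = ½ × 0.909 × 160² × 68.9 × 0.691 = 5.54×10^5 N ≈ 554 kN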